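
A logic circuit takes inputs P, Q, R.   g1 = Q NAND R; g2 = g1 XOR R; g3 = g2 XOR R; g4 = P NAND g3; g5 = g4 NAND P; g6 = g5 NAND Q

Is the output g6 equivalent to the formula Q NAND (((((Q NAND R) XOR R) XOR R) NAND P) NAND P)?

g1 = Q NAND R
g2 = g1 XOR R = (Q NAND R) XOR R
g3 = g2 XOR R = ((Q NAND R) XOR R) XOR R
g4 = P NAND g3 = P NAND (((Q NAND R) XOR R) XOR R)
g5 = g4 NAND P = (P NAND (((Q NAND R) XOR R) XOR R)) NAND P
g6 = g5 NAND Q = ((P NAND (((Q NAND R) XOR R) XOR R)) NAND P) NAND Q
At P=0, Q=1, R=0: circuit gives 0, formula gives 0.
At P=0, Q=0, R=0: circuit gives 1, formula gives 1.
Agrees on all 8 inputs.

Yes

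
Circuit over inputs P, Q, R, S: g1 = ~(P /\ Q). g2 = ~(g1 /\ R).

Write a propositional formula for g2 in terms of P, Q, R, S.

~((~(P /\ Q)) /\ R)

g1 = ~(P /\ Q)
g2 = ~(g1 /\ R) = ~((~(P /\ Q)) /\ R)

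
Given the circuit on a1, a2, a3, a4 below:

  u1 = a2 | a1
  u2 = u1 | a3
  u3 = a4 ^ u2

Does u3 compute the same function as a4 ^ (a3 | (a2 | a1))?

u1 = a2 | a1
u2 = u1 | a3 = (a2 | a1) | a3
u3 = a4 ^ u2 = a4 ^ ((a2 | a1) | a3)
At a1=0, a2=0, a3=0, a4=0: circuit gives 0, formula gives 0.
At a1=0, a2=0, a3=0, a4=1: circuit gives 1, formula gives 1.
Agrees on all 16 inputs.

Yes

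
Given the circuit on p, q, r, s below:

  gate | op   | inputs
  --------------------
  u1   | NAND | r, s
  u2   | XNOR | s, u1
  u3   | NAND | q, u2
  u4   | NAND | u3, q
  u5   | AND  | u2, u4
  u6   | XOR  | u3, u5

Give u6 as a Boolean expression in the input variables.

u1 = r NAND s
u2 = s XNOR u1 = s XNOR (r NAND s)
u3 = q NAND u2 = q NAND (s XNOR (r NAND s))
u4 = u3 NAND q = (q NAND (s XNOR (r NAND s))) NAND q
u5 = u2 AND u4 = (s XNOR (r NAND s)) AND ((q NAND (s XNOR (r NAND s))) NAND q)
u6 = u3 XOR u5 = (q NAND (s XNOR (r NAND s))) XOR ((s XNOR (r NAND s)) AND ((q NAND (s XNOR (r NAND s))) NAND q))

(q NAND (s XNOR (r NAND s))) XOR ((s XNOR (r NAND s)) AND ((q NAND (s XNOR (r NAND s))) NAND q))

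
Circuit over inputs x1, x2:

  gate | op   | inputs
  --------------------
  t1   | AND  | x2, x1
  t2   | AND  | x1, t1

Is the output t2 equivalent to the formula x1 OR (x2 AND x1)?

t1 = x2 AND x1
t2 = x1 AND t1 = x1 AND (x2 AND x1)
At x1=1, x2=0: circuit gives 0, formula gives 1.

No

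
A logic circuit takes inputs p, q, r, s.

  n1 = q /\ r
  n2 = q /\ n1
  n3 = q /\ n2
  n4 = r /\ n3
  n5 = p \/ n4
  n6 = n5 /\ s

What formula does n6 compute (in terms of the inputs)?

n1 = q /\ r
n2 = q /\ n1 = q /\ (q /\ r)
n3 = q /\ n2 = q /\ (q /\ (q /\ r))
n4 = r /\ n3 = r /\ (q /\ (q /\ (q /\ r)))
n5 = p \/ n4 = p \/ (r /\ (q /\ (q /\ (q /\ r))))
n6 = n5 /\ s = (p \/ (r /\ (q /\ (q /\ (q /\ r))))) /\ s

(p \/ (r /\ (q /\ (q /\ (q /\ r))))) /\ s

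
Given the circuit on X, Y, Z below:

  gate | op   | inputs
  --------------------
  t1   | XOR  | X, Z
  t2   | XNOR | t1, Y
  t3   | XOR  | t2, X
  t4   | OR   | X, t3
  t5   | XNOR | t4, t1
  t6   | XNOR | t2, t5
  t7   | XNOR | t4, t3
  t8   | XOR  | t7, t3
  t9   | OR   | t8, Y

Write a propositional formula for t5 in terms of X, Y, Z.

(X OR (((X XOR Z) XNOR Y) XOR X)) XNOR (X XOR Z)

t1 = X XOR Z
t2 = t1 XNOR Y = (X XOR Z) XNOR Y
t3 = t2 XOR X = ((X XOR Z) XNOR Y) XOR X
t4 = X OR t3 = X OR (((X XOR Z) XNOR Y) XOR X)
t5 = t4 XNOR t1 = (X OR (((X XOR Z) XNOR Y) XOR X)) XNOR (X XOR Z)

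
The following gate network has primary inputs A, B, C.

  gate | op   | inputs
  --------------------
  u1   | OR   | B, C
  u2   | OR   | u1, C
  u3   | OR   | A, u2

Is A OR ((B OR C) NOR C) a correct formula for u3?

No

u1 = B OR C
u2 = u1 OR C = (B OR C) OR C
u3 = A OR u2 = A OR ((B OR C) OR C)
At A=0, B=0, C=0: circuit gives 0, formula gives 1.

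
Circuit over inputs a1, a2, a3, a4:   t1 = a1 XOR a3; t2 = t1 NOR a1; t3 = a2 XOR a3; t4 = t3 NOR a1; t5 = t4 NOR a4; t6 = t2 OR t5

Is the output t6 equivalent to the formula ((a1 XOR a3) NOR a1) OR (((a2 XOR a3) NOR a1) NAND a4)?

No

t1 = a1 XOR a3
t2 = t1 NOR a1 = (a1 XOR a3) NOR a1
t3 = a2 XOR a3
t4 = t3 NOR a1 = (a2 XOR a3) NOR a1
t5 = t4 NOR a4 = ((a2 XOR a3) NOR a1) NOR a4
t6 = t2 OR t5 = ((a1 XOR a3) NOR a1) OR (((a2 XOR a3) NOR a1) NOR a4)
At a1=0, a2=0, a3=1, a4=1: circuit gives 0, formula gives 1.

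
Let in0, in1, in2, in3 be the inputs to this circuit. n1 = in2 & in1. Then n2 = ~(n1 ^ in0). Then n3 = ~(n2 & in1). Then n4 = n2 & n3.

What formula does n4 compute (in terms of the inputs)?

n1 = in2 & in1
n2 = ~(n1 ^ in0) = ~((in2 & in1) ^ in0)
n3 = ~(n2 & in1) = ~((~((in2 & in1) ^ in0)) & in1)
n4 = n2 & n3 = (~((in2 & in1) ^ in0)) & (~((~((in2 & in1) ^ in0)) & in1))

(~((in2 & in1) ^ in0)) & (~((~((in2 & in1) ^ in0)) & in1))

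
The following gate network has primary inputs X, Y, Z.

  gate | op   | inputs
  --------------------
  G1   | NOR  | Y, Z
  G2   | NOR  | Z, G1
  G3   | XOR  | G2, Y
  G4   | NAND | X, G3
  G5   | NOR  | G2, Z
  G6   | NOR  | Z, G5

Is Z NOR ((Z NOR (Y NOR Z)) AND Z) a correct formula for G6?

G1 = Y NOR Z
G2 = Z NOR G1 = Z NOR (Y NOR Z)
G5 = G2 NOR Z = (Z NOR (Y NOR Z)) NOR Z
G6 = Z NOR G5 = Z NOR ((Z NOR (Y NOR Z)) NOR Z)
At X=0, Y=0, Z=0: circuit gives 0, formula gives 1.

No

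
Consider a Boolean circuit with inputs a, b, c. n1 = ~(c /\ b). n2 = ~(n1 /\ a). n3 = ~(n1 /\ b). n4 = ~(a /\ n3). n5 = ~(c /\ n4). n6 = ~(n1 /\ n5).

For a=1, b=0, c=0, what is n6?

n1 = ~(0 /\ 0) = 1
n3 = ~(1 /\ 0) = 1
n4 = ~(1 /\ 1) = 0
n5 = ~(0 /\ 0) = 1
n6 = ~(1 /\ 1) = 0

0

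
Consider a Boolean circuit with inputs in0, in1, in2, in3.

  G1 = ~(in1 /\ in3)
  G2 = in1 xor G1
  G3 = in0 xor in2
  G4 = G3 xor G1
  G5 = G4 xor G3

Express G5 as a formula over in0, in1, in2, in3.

((in0 xor in2) xor (~(in1 /\ in3))) xor (in0 xor in2)

G1 = ~(in1 /\ in3)
G3 = in0 xor in2
G4 = G3 xor G1 = (in0 xor in2) xor (~(in1 /\ in3))
G5 = G4 xor G3 = ((in0 xor in2) xor (~(in1 /\ in3))) xor (in0 xor in2)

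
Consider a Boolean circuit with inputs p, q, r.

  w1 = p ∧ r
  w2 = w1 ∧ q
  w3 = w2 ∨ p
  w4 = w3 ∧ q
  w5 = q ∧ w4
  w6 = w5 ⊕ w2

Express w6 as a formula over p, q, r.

(q ∧ ((((p ∧ r) ∧ q) ∨ p) ∧ q)) ⊕ ((p ∧ r) ∧ q)

w1 = p ∧ r
w2 = w1 ∧ q = (p ∧ r) ∧ q
w3 = w2 ∨ p = ((p ∧ r) ∧ q) ∨ p
w4 = w3 ∧ q = (((p ∧ r) ∧ q) ∨ p) ∧ q
w5 = q ∧ w4 = q ∧ ((((p ∧ r) ∧ q) ∨ p) ∧ q)
w6 = w5 ⊕ w2 = (q ∧ ((((p ∧ r) ∧ q) ∨ p) ∧ q)) ⊕ ((p ∧ r) ∧ q)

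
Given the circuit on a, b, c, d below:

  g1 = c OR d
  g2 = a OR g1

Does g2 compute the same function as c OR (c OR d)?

g1 = c OR d
g2 = a OR g1 = a OR (c OR d)
At a=1, b=0, c=0, d=0: circuit gives 1, formula gives 0.

No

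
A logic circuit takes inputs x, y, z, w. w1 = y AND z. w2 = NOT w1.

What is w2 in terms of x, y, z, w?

w1 = y AND z
w2 = NOT w1 = NOT (y AND z)

NOT (y AND z)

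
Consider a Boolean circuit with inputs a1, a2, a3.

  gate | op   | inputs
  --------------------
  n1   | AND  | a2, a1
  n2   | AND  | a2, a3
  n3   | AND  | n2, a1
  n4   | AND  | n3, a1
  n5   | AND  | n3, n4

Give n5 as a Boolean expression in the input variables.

((a2 AND a3) AND a1) AND (((a2 AND a3) AND a1) AND a1)

n2 = a2 AND a3
n3 = n2 AND a1 = (a2 AND a3) AND a1
n4 = n3 AND a1 = ((a2 AND a3) AND a1) AND a1
n5 = n3 AND n4 = ((a2 AND a3) AND a1) AND (((a2 AND a3) AND a1) AND a1)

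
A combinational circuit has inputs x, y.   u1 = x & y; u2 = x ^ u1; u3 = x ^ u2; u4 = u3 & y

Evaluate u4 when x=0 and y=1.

u1 = 0 & 1 = 0
u2 = 0 ^ 0 = 0
u3 = 0 ^ 0 = 0
u4 = 0 & 1 = 0

0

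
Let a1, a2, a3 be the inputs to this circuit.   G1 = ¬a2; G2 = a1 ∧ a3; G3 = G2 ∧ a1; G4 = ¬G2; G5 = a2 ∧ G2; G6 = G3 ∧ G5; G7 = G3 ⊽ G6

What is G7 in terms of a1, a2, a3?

((a1 ∧ a3) ∧ a1) ⊽ (((a1 ∧ a3) ∧ a1) ∧ (a2 ∧ (a1 ∧ a3)))

G2 = a1 ∧ a3
G3 = G2 ∧ a1 = (a1 ∧ a3) ∧ a1
G5 = a2 ∧ G2 = a2 ∧ (a1 ∧ a3)
G6 = G3 ∧ G5 = ((a1 ∧ a3) ∧ a1) ∧ (a2 ∧ (a1 ∧ a3))
G7 = G3 ⊽ G6 = ((a1 ∧ a3) ∧ a1) ⊽ (((a1 ∧ a3) ∧ a1) ∧ (a2 ∧ (a1 ∧ a3)))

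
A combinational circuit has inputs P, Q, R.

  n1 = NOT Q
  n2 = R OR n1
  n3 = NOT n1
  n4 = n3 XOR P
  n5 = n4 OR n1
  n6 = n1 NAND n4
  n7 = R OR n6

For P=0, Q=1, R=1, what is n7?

1

n1 = NOT 1 = 0
n3 = NOT 0 = 1
n4 = 1 XOR 0 = 1
n6 = 0 NAND 1 = 1
n7 = 1 OR 1 = 1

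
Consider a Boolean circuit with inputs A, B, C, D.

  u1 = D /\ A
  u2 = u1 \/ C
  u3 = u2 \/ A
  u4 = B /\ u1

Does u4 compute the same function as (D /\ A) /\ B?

u1 = D /\ A
u4 = B /\ u1 = B /\ (D /\ A)
At A=0, B=0, C=0, D=0: circuit gives 0, formula gives 0.
At A=1, B=1, C=0, D=1: circuit gives 1, formula gives 1.
Agrees on all 16 inputs.

Yes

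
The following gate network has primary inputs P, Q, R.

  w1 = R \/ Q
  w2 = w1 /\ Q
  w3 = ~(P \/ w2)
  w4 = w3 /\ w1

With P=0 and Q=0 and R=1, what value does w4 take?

1

w1 = 1 \/ 0 = 1
w2 = 1 /\ 0 = 0
w3 = ~(0 \/ 0) = 1
w4 = 1 /\ 1 = 1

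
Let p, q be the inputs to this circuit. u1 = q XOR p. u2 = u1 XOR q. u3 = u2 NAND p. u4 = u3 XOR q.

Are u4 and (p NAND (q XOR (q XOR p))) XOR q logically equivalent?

Yes

u1 = q XOR p
u2 = u1 XOR q = (q XOR p) XOR q
u3 = u2 NAND p = ((q XOR p) XOR q) NAND p
u4 = u3 XOR q = (((q XOR p) XOR q) NAND p) XOR q
At p=0, q=1: circuit gives 0, formula gives 0.
At p=0, q=0: circuit gives 1, formula gives 1.
Agrees on all 4 inputs.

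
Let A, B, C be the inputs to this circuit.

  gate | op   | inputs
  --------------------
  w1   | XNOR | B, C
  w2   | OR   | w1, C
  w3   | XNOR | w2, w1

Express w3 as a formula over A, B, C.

w1 = B XNOR C
w2 = w1 OR C = (B XNOR C) OR C
w3 = w2 XNOR w1 = ((B XNOR C) OR C) XNOR (B XNOR C)

((B XNOR C) OR C) XNOR (B XNOR C)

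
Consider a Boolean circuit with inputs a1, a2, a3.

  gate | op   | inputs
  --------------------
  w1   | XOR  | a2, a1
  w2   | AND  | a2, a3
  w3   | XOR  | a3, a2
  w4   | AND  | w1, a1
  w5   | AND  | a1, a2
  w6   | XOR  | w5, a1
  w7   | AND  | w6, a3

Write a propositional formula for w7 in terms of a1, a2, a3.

((a1 AND a2) XOR a1) AND a3

w5 = a1 AND a2
w6 = w5 XOR a1 = (a1 AND a2) XOR a1
w7 = w6 AND a3 = ((a1 AND a2) XOR a1) AND a3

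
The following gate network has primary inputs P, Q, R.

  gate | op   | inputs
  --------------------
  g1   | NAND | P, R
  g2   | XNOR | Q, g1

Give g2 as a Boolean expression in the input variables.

Q XNOR (P NAND R)

g1 = P NAND R
g2 = Q XNOR g1 = Q XNOR (P NAND R)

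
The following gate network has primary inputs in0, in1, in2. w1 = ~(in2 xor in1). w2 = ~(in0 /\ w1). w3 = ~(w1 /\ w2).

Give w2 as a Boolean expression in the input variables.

~(in0 /\ (~(in2 xor in1)))

w1 = ~(in2 xor in1)
w2 = ~(in0 /\ w1) = ~(in0 /\ (~(in2 xor in1)))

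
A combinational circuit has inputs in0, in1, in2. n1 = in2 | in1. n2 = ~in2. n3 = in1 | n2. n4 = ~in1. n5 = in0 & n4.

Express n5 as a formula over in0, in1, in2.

in0 & ~in1

n4 = ~in1
n5 = in0 & n4 = in0 & ~in1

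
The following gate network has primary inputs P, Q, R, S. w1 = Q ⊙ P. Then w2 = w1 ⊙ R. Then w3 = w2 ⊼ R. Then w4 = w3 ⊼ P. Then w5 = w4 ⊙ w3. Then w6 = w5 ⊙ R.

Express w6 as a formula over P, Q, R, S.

(((((Q ⊙ P) ⊙ R) ⊼ R) ⊼ P) ⊙ (((Q ⊙ P) ⊙ R) ⊼ R)) ⊙ R

w1 = Q ⊙ P
w2 = w1 ⊙ R = (Q ⊙ P) ⊙ R
w3 = w2 ⊼ R = ((Q ⊙ P) ⊙ R) ⊼ R
w4 = w3 ⊼ P = (((Q ⊙ P) ⊙ R) ⊼ R) ⊼ P
w5 = w4 ⊙ w3 = ((((Q ⊙ P) ⊙ R) ⊼ R) ⊼ P) ⊙ (((Q ⊙ P) ⊙ R) ⊼ R)
w6 = w5 ⊙ R = (((((Q ⊙ P) ⊙ R) ⊼ R) ⊼ P) ⊙ (((Q ⊙ P) ⊙ R) ⊼ R)) ⊙ R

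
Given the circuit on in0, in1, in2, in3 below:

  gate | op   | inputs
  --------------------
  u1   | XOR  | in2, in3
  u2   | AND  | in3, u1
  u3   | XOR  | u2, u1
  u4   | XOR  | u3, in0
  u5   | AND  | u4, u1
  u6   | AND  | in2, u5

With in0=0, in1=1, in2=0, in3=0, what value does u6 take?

u1 = 0 XOR 0 = 0
u2 = 0 AND 0 = 0
u3 = 0 XOR 0 = 0
u4 = 0 XOR 0 = 0
u5 = 0 AND 0 = 0
u6 = 0 AND 0 = 0

0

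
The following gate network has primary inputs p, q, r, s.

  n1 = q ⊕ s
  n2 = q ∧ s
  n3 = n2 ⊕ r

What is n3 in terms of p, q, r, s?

n2 = q ∧ s
n3 = n2 ⊕ r = (q ∧ s) ⊕ r

(q ∧ s) ⊕ r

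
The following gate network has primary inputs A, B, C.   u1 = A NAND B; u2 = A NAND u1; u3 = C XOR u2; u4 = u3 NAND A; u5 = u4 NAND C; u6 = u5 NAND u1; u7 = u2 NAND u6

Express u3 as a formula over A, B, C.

C XOR (A NAND (A NAND B))

u1 = A NAND B
u2 = A NAND u1 = A NAND (A NAND B)
u3 = C XOR u2 = C XOR (A NAND (A NAND B))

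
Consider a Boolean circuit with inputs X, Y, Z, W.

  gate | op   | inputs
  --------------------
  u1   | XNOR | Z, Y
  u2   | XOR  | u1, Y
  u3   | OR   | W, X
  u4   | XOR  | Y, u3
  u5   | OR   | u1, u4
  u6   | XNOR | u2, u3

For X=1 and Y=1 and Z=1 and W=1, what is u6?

u1 = 1 XNOR 1 = 1
u2 = 1 XOR 1 = 0
u3 = 1 OR 1 = 1
u6 = 0 XNOR 1 = 0

0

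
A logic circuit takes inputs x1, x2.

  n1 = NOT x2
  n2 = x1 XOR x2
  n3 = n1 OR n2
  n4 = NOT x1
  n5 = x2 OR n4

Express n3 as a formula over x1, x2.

NOT x2 OR (x1 XOR x2)

n1 = NOT x2
n2 = x1 XOR x2
n3 = n1 OR n2 = NOT x2 OR (x1 XOR x2)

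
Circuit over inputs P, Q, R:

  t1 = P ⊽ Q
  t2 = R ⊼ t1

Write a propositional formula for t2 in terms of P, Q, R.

R ⊼ (P ⊽ Q)

t1 = P ⊽ Q
t2 = R ⊼ t1 = R ⊼ (P ⊽ Q)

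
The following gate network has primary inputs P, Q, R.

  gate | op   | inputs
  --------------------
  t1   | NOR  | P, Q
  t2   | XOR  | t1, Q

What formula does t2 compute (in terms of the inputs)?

(P NOR Q) XOR Q

t1 = P NOR Q
t2 = t1 XOR Q = (P NOR Q) XOR Q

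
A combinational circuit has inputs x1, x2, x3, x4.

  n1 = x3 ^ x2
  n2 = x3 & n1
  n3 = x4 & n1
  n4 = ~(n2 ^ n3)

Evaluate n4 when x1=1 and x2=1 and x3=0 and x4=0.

n1 = 0 ^ 1 = 1
n2 = 0 & 1 = 0
n3 = 0 & 1 = 0
n4 = ~(0 ^ 0) = 1

1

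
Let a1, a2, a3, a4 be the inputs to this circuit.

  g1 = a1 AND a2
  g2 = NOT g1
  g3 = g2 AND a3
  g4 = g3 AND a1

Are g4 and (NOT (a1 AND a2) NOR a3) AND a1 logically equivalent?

g1 = a1 AND a2
g2 = NOT g1 = NOT (a1 AND a2)
g3 = g2 AND a3 = NOT (a1 AND a2) AND a3
g4 = g3 AND a1 = (NOT (a1 AND a2) AND a3) AND a1
At a1=1, a2=0, a3=1, a4=0: circuit gives 1, formula gives 0.

No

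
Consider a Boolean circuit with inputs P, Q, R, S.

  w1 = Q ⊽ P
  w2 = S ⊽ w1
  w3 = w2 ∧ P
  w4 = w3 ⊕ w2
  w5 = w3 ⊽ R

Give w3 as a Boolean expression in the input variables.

(S ⊽ (Q ⊽ P)) ∧ P

w1 = Q ⊽ P
w2 = S ⊽ w1 = S ⊽ (Q ⊽ P)
w3 = w2 ∧ P = (S ⊽ (Q ⊽ P)) ∧ P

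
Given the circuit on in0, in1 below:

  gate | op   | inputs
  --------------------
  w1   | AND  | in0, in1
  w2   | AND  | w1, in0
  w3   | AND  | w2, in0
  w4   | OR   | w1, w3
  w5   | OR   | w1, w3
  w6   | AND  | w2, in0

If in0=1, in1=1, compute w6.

w1 = 1 AND 1 = 1
w2 = 1 AND 1 = 1
w6 = 1 AND 1 = 1

1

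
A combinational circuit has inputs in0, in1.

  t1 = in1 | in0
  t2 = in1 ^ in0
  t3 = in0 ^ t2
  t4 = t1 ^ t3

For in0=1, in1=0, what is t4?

1

t1 = 0 | 1 = 1
t2 = 0 ^ 1 = 1
t3 = 1 ^ 1 = 0
t4 = 1 ^ 0 = 1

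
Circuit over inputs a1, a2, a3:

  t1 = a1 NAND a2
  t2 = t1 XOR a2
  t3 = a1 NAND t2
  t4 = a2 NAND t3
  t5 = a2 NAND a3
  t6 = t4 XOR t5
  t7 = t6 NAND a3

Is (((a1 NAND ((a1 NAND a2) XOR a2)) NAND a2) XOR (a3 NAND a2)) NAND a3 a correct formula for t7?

Yes

t1 = a1 NAND a2
t2 = t1 XOR a2 = (a1 NAND a2) XOR a2
t3 = a1 NAND t2 = a1 NAND ((a1 NAND a2) XOR a2)
t4 = a2 NAND t3 = a2 NAND (a1 NAND ((a1 NAND a2) XOR a2))
t5 = a2 NAND a3
t6 = t4 XOR t5 = (a2 NAND (a1 NAND ((a1 NAND a2) XOR a2))) XOR (a2 NAND a3)
t7 = t6 NAND a3 = ((a2 NAND (a1 NAND ((a1 NAND a2) XOR a2))) XOR (a2 NAND a3)) NAND a3
At a1=1, a2=1, a3=1: circuit gives 0, formula gives 0.
At a1=0, a2=0, a3=0: circuit gives 1, formula gives 1.
Agrees on all 8 inputs.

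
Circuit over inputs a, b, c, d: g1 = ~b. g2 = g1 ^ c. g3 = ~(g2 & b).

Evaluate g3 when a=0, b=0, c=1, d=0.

g1 = ~0 = 1
g2 = 1 ^ 1 = 0
g3 = ~(0 & 0) = 1

1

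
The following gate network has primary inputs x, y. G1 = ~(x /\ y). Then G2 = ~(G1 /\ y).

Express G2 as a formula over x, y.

~((~(x /\ y)) /\ y)

G1 = ~(x /\ y)
G2 = ~(G1 /\ y) = ~((~(x /\ y)) /\ y)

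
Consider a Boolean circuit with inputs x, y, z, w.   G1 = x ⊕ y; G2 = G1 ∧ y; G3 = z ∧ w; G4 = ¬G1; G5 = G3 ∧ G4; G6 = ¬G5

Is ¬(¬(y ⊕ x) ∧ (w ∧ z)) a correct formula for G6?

Yes

G1 = x ⊕ y
G3 = z ∧ w
G4 = ¬G1 = ¬(x ⊕ y)
G5 = G3 ∧ G4 = (z ∧ w) ∧ ¬(x ⊕ y)
G6 = ¬G5 = ¬((z ∧ w) ∧ ¬(x ⊕ y))
At x=0, y=0, z=1, w=1: circuit gives 0, formula gives 0.
At x=0, y=0, z=0, w=0: circuit gives 1, formula gives 1.
Agrees on all 16 inputs.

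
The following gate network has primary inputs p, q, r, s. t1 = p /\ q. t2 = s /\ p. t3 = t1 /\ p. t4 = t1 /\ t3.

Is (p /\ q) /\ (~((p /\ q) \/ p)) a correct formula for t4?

t1 = p /\ q
t3 = t1 /\ p = (p /\ q) /\ p
t4 = t1 /\ t3 = (p /\ q) /\ ((p /\ q) /\ p)
At p=1, q=1, r=0, s=0: circuit gives 1, formula gives 0.

No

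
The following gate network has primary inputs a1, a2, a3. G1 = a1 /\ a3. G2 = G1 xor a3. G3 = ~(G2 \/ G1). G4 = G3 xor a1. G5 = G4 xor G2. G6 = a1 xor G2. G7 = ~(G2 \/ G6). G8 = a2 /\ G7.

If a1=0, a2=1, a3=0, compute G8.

1

G1 = 0 /\ 0 = 0
G2 = 0 xor 0 = 0
G6 = 0 xor 0 = 0
G7 = ~(0 \/ 0) = 1
G8 = 1 /\ 1 = 1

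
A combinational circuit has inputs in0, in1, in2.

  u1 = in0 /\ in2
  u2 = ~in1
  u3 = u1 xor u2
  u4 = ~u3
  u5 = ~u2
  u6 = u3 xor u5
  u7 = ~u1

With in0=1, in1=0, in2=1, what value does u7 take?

0

u1 = 1 /\ 1 = 1
u7 = ~1 = 0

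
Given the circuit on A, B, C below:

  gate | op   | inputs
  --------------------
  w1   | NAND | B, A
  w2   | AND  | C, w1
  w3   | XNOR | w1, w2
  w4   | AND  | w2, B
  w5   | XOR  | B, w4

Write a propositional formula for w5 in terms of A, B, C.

B XOR ((C AND (B NAND A)) AND B)

w1 = B NAND A
w2 = C AND w1 = C AND (B NAND A)
w4 = w2 AND B = (C AND (B NAND A)) AND B
w5 = B XOR w4 = B XOR ((C AND (B NAND A)) AND B)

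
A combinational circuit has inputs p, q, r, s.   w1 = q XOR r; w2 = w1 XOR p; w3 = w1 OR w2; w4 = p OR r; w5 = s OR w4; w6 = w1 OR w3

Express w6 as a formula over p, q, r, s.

w1 = q XOR r
w2 = w1 XOR p = (q XOR r) XOR p
w3 = w1 OR w2 = (q XOR r) OR ((q XOR r) XOR p)
w6 = w1 OR w3 = (q XOR r) OR ((q XOR r) OR ((q XOR r) XOR p))

(q XOR r) OR ((q XOR r) OR ((q XOR r) XOR p))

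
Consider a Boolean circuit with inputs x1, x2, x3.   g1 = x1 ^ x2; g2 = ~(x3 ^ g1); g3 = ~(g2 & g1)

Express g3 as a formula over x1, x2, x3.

g1 = x1 ^ x2
g2 = ~(x3 ^ g1) = ~(x3 ^ (x1 ^ x2))
g3 = ~(g2 & g1) = ~((~(x3 ^ (x1 ^ x2))) & (x1 ^ x2))

~((~(x3 ^ (x1 ^ x2))) & (x1 ^ x2))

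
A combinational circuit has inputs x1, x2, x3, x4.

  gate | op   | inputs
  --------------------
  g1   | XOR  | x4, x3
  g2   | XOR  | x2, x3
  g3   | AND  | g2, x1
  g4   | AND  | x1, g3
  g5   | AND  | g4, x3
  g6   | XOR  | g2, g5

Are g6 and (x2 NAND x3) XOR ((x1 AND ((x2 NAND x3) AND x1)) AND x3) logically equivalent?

No

g2 = x2 XOR x3
g3 = g2 AND x1 = (x2 XOR x3) AND x1
g4 = x1 AND g3 = x1 AND ((x2 XOR x3) AND x1)
g5 = g4 AND x3 = (x1 AND ((x2 XOR x3) AND x1)) AND x3
g6 = g2 XOR g5 = (x2 XOR x3) XOR ((x1 AND ((x2 XOR x3) AND x1)) AND x3)
At x1=0, x2=0, x3=0, x4=0: circuit gives 0, formula gives 1.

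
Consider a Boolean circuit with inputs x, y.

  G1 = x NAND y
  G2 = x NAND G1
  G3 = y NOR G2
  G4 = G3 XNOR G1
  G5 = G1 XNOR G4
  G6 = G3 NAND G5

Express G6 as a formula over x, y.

G1 = x NAND y
G2 = x NAND G1 = x NAND (x NAND y)
G3 = y NOR G2 = y NOR (x NAND (x NAND y))
G4 = G3 XNOR G1 = (y NOR (x NAND (x NAND y))) XNOR (x NAND y)
G5 = G1 XNOR G4 = (x NAND y) XNOR ((y NOR (x NAND (x NAND y))) XNOR (x NAND y))
G6 = G3 NAND G5 = (y NOR (x NAND (x NAND y))) NAND ((x NAND y) XNOR ((y NOR (x NAND (x NAND y))) XNOR (x NAND y)))

(y NOR (x NAND (x NAND y))) NAND ((x NAND y) XNOR ((y NOR (x NAND (x NAND y))) XNOR (x NAND y)))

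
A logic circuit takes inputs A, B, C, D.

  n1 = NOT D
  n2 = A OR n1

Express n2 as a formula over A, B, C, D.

A OR NOT D

n1 = NOT D
n2 = A OR n1 = A OR NOT D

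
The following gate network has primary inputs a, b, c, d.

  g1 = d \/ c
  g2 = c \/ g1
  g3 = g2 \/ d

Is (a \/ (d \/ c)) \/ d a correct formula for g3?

g1 = d \/ c
g2 = c \/ g1 = c \/ (d \/ c)
g3 = g2 \/ d = (c \/ (d \/ c)) \/ d
At a=1, b=0, c=0, d=0: circuit gives 0, formula gives 1.

No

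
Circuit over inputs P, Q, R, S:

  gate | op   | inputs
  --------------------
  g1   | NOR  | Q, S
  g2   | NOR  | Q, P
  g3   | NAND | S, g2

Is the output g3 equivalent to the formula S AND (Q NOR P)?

g2 = Q NOR P
g3 = S NAND g2 = S NAND (Q NOR P)
At P=0, Q=0, R=0, S=0: circuit gives 1, formula gives 0.

No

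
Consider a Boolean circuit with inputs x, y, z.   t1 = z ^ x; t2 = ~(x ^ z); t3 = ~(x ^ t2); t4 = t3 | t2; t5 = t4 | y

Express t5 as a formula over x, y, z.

t2 = ~(x ^ z)
t3 = ~(x ^ t2) = ~(x ^ (~(x ^ z)))
t4 = t3 | t2 = (~(x ^ (~(x ^ z)))) | (~(x ^ z))
t5 = t4 | y = ((~(x ^ (~(x ^ z)))) | (~(x ^ z))) | y

((~(x ^ (~(x ^ z)))) | (~(x ^ z))) | y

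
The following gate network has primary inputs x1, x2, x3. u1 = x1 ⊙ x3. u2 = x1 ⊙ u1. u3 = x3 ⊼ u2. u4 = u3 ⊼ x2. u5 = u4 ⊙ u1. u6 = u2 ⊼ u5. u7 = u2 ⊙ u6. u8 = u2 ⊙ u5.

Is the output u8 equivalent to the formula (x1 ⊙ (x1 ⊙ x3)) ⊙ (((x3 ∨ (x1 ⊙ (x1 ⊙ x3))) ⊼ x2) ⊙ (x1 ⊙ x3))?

No

u1 = x1 ⊙ x3
u2 = x1 ⊙ u1 = x1 ⊙ (x1 ⊙ x3)
u3 = x3 ⊼ u2 = x3 ⊼ (x1 ⊙ (x1 ⊙ x3))
u4 = u3 ⊼ x2 = (x3 ⊼ (x1 ⊙ (x1 ⊙ x3))) ⊼ x2
u5 = u4 ⊙ u1 = ((x3 ⊼ (x1 ⊙ (x1 ⊙ x3))) ⊼ x2) ⊙ (x1 ⊙ x3)
u8 = u2 ⊙ u5 = (x1 ⊙ (x1 ⊙ x3)) ⊙ (((x3 ⊼ (x1 ⊙ (x1 ⊙ x3))) ⊼ x2) ⊙ (x1 ⊙ x3))
At x1=0, x2=1, x3=0: circuit gives 1, formula gives 0.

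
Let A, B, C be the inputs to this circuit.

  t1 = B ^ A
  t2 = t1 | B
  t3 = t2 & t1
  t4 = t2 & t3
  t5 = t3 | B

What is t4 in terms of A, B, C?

t1 = B ^ A
t2 = t1 | B = (B ^ A) | B
t3 = t2 & t1 = ((B ^ A) | B) & (B ^ A)
t4 = t2 & t3 = ((B ^ A) | B) & (((B ^ A) | B) & (B ^ A))

((B ^ A) | B) & (((B ^ A) | B) & (B ^ A))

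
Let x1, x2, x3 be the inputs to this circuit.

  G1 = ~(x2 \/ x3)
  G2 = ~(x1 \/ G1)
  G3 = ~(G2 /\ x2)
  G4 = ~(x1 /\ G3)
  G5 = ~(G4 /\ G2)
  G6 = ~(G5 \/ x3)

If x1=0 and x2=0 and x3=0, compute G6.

G1 = ~(0 \/ 0) = 1
G2 = ~(0 \/ 1) = 0
G3 = ~(0 /\ 0) = 1
G4 = ~(0 /\ 1) = 1
G5 = ~(1 /\ 0) = 1
G6 = ~(1 \/ 0) = 0

0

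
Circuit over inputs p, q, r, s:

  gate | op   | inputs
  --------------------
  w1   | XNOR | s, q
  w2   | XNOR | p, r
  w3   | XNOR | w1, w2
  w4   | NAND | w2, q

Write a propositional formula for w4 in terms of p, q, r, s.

w2 = p XNOR r
w4 = w2 NAND q = (p XNOR r) NAND q

(p XNOR r) NAND q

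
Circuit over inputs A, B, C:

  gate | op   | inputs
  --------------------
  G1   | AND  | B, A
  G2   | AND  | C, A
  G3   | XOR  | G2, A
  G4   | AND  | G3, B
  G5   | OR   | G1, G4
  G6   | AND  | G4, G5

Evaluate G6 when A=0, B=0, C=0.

G1 = 0 AND 0 = 0
G2 = 0 AND 0 = 0
G3 = 0 XOR 0 = 0
G4 = 0 AND 0 = 0
G5 = 0 OR 0 = 0
G6 = 0 AND 0 = 0

0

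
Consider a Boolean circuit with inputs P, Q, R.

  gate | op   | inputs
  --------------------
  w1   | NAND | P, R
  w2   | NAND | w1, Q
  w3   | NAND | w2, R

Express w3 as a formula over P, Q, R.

w1 = P NAND R
w2 = w1 NAND Q = (P NAND R) NAND Q
w3 = w2 NAND R = ((P NAND R) NAND Q) NAND R

((P NAND R) NAND Q) NAND R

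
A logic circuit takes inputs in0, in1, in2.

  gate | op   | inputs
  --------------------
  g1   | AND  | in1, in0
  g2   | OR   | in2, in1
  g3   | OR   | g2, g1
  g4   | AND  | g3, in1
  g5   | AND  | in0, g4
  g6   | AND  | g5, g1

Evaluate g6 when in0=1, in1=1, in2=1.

1

g1 = 1 AND 1 = 1
g2 = 1 OR 1 = 1
g3 = 1 OR 1 = 1
g4 = 1 AND 1 = 1
g5 = 1 AND 1 = 1
g6 = 1 AND 1 = 1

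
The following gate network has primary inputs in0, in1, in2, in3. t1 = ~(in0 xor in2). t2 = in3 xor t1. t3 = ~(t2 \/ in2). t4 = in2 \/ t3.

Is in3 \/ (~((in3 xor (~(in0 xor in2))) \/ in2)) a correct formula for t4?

No

t1 = ~(in0 xor in2)
t2 = in3 xor t1 = in3 xor (~(in0 xor in2))
t3 = ~(t2 \/ in2) = ~((in3 xor (~(in0 xor in2))) \/ in2)
t4 = in2 \/ t3 = in2 \/ (~((in3 xor (~(in0 xor in2))) \/ in2))
At in0=0, in1=0, in2=1, in3=0: circuit gives 1, formula gives 0.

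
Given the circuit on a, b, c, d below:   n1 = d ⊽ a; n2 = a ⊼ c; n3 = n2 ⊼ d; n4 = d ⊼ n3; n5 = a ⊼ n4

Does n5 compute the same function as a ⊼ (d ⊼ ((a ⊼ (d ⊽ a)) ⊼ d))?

No

n2 = a ⊼ c
n3 = n2 ⊼ d = (a ⊼ c) ⊼ d
n4 = d ⊼ n3 = d ⊼ ((a ⊼ c) ⊼ d)
n5 = a ⊼ n4 = a ⊼ (d ⊼ ((a ⊼ c) ⊼ d))
At a=1, b=0, c=1, d=1: circuit gives 1, formula gives 0.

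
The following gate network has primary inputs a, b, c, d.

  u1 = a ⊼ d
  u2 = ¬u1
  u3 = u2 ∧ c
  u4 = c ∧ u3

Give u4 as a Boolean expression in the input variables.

c ∧ (¬(a ⊼ d) ∧ c)

u1 = a ⊼ d
u2 = ¬u1 = ¬(a ⊼ d)
u3 = u2 ∧ c = ¬(a ⊼ d) ∧ c
u4 = c ∧ u3 = c ∧ (¬(a ⊼ d) ∧ c)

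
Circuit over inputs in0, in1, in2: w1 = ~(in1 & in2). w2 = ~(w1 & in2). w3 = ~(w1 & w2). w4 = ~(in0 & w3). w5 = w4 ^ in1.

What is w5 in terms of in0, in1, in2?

(~(in0 & (~((~(in1 & in2)) & (~((~(in1 & in2)) & in2)))))) ^ in1

w1 = ~(in1 & in2)
w2 = ~(w1 & in2) = ~((~(in1 & in2)) & in2)
w3 = ~(w1 & w2) = ~((~(in1 & in2)) & (~((~(in1 & in2)) & in2)))
w4 = ~(in0 & w3) = ~(in0 & (~((~(in1 & in2)) & (~((~(in1 & in2)) & in2)))))
w5 = w4 ^ in1 = (~(in0 & (~((~(in1 & in2)) & (~((~(in1 & in2)) & in2)))))) ^ in1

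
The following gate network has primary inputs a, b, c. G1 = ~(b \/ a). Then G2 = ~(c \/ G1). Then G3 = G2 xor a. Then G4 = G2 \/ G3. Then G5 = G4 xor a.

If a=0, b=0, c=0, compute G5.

0

G1 = ~(0 \/ 0) = 1
G2 = ~(0 \/ 1) = 0
G3 = 0 xor 0 = 0
G4 = 0 \/ 0 = 0
G5 = 0 xor 0 = 0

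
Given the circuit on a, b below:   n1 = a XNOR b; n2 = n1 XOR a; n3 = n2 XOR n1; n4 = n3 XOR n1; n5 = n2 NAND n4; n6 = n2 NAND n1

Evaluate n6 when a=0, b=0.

0

n1 = 0 XNOR 0 = 1
n2 = 1 XOR 0 = 1
n6 = 1 NAND 1 = 0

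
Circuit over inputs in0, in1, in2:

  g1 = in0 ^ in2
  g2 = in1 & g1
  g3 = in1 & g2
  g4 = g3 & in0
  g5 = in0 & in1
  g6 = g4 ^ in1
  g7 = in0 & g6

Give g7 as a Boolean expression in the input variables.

g1 = in0 ^ in2
g2 = in1 & g1 = in1 & (in0 ^ in2)
g3 = in1 & g2 = in1 & (in1 & (in0 ^ in2))
g4 = g3 & in0 = (in1 & (in1 & (in0 ^ in2))) & in0
g6 = g4 ^ in1 = ((in1 & (in1 & (in0 ^ in2))) & in0) ^ in1
g7 = in0 & g6 = in0 & (((in1 & (in1 & (in0 ^ in2))) & in0) ^ in1)

in0 & (((in1 & (in1 & (in0 ^ in2))) & in0) ^ in1)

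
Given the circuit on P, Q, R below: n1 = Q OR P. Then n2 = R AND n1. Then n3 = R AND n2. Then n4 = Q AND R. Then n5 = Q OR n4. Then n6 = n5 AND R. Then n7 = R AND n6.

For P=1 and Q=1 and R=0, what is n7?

n4 = 1 AND 0 = 0
n5 = 1 OR 0 = 1
n6 = 1 AND 0 = 0
n7 = 0 AND 0 = 0

0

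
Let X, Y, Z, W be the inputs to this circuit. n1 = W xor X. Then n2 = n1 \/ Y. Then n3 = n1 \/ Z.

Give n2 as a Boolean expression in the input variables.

(W xor X) \/ Y

n1 = W xor X
n2 = n1 \/ Y = (W xor X) \/ Y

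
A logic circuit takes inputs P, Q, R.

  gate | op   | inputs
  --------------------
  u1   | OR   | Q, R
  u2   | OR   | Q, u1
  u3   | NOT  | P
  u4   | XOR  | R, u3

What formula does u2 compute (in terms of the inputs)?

Q OR (Q OR R)

u1 = Q OR R
u2 = Q OR u1 = Q OR (Q OR R)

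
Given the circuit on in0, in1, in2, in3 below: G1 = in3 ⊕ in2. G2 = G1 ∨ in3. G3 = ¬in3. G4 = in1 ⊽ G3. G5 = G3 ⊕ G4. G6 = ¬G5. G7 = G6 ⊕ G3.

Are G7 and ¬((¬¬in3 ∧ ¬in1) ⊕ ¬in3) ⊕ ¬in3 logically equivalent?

G3 = ¬in3
G4 = in1 ⊽ G3 = in1 ⊽ ¬in3
G5 = G3 ⊕ G4 = ¬in3 ⊕ (in1 ⊽ ¬in3)
G6 = ¬G5 = ¬(¬in3 ⊕ (in1 ⊽ ¬in3))
G7 = G6 ⊕ G3 = ¬(¬in3 ⊕ (in1 ⊽ ¬in3)) ⊕ ¬in3
At in0=0, in1=0, in2=0, in3=1: circuit gives 0, formula gives 0.
At in0=0, in1=0, in2=0, in3=0: circuit gives 1, formula gives 1.
Agrees on all 16 inputs.

Yes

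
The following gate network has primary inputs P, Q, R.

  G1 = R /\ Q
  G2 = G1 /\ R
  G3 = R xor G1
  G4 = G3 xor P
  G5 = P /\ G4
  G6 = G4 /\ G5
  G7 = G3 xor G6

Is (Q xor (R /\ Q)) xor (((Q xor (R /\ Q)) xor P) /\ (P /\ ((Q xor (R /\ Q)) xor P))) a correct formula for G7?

G1 = R /\ Q
G3 = R xor G1 = R xor (R /\ Q)
G4 = G3 xor P = (R xor (R /\ Q)) xor P
G5 = P /\ G4 = P /\ ((R xor (R /\ Q)) xor P)
G6 = G4 /\ G5 = ((R xor (R /\ Q)) xor P) /\ (P /\ ((R xor (R /\ Q)) xor P))
G7 = G3 xor G6 = (R xor (R /\ Q)) xor (((R xor (R /\ Q)) xor P) /\ (P /\ ((R xor (R /\ Q)) xor P)))
At P=0, Q=0, R=1: circuit gives 1, formula gives 0.

No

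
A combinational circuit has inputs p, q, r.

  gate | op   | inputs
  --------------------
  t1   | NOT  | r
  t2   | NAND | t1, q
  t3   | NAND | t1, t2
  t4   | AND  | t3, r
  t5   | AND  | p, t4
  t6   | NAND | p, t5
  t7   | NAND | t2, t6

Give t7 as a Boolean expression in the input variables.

(NOT r NAND q) NAND (p NAND (p AND ((NOT r NAND (NOT r NAND q)) AND r)))

t1 = NOT r
t2 = t1 NAND q = NOT r NAND q
t3 = t1 NAND t2 = NOT r NAND (NOT r NAND q)
t4 = t3 AND r = (NOT r NAND (NOT r NAND q)) AND r
t5 = p AND t4 = p AND ((NOT r NAND (NOT r NAND q)) AND r)
t6 = p NAND t5 = p NAND (p AND ((NOT r NAND (NOT r NAND q)) AND r))
t7 = t2 NAND t6 = (NOT r NAND q) NAND (p NAND (p AND ((NOT r NAND (NOT r NAND q)) AND r)))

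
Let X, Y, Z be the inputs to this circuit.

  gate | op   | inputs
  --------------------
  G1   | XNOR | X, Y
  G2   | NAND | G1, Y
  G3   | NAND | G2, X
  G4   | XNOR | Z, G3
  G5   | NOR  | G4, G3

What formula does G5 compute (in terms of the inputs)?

(Z XNOR (((X XNOR Y) NAND Y) NAND X)) NOR (((X XNOR Y) NAND Y) NAND X)

G1 = X XNOR Y
G2 = G1 NAND Y = (X XNOR Y) NAND Y
G3 = G2 NAND X = ((X XNOR Y) NAND Y) NAND X
G4 = Z XNOR G3 = Z XNOR (((X XNOR Y) NAND Y) NAND X)
G5 = G4 NOR G3 = (Z XNOR (((X XNOR Y) NAND Y) NAND X)) NOR (((X XNOR Y) NAND Y) NAND X)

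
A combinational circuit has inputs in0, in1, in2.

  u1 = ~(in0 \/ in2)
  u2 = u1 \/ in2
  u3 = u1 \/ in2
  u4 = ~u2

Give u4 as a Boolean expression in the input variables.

~((~(in0 \/ in2)) \/ in2)

u1 = ~(in0 \/ in2)
u2 = u1 \/ in2 = (~(in0 \/ in2)) \/ in2
u4 = ~u2 = ~((~(in0 \/ in2)) \/ in2)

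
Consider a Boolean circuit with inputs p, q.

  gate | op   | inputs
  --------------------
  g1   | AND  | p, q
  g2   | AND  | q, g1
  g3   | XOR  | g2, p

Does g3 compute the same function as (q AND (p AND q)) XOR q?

No

g1 = p AND q
g2 = q AND g1 = q AND (p AND q)
g3 = g2 XOR p = (q AND (p AND q)) XOR p
At p=0, q=1: circuit gives 0, formula gives 1.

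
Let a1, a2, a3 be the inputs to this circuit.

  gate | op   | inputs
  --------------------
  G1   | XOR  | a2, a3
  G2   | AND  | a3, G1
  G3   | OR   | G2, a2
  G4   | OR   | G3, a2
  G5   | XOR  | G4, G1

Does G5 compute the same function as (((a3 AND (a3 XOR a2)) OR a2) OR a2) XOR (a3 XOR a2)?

G1 = a2 XOR a3
G2 = a3 AND G1 = a3 AND (a2 XOR a3)
G3 = G2 OR a2 = (a3 AND (a2 XOR a3)) OR a2
G4 = G3 OR a2 = ((a3 AND (a2 XOR a3)) OR a2) OR a2
G5 = G4 XOR G1 = (((a3 AND (a2 XOR a3)) OR a2) OR a2) XOR (a2 XOR a3)
At a1=0, a2=0, a3=0: circuit gives 0, formula gives 0.
At a1=0, a2=1, a3=1: circuit gives 1, formula gives 1.
Agrees on all 8 inputs.

Yes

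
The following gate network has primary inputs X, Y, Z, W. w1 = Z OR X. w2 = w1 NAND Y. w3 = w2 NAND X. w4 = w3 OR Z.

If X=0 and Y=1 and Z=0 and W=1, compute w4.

1

w1 = 0 OR 0 = 0
w2 = 0 NAND 1 = 1
w3 = 1 NAND 0 = 1
w4 = 1 OR 0 = 1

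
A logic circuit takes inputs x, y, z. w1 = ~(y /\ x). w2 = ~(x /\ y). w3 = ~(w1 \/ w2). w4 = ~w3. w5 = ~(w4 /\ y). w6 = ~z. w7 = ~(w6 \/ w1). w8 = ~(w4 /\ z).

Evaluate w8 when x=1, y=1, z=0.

w1 = ~(1 /\ 1) = 0
w2 = ~(1 /\ 1) = 0
w3 = ~(0 \/ 0) = 1
w4 = ~1 = 0
w8 = ~(0 /\ 0) = 1

1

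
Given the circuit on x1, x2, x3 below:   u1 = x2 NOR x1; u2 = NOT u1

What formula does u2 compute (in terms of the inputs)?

u1 = x2 NOR x1
u2 = NOT u1 = NOT (x2 NOR x1)

NOT (x2 NOR x1)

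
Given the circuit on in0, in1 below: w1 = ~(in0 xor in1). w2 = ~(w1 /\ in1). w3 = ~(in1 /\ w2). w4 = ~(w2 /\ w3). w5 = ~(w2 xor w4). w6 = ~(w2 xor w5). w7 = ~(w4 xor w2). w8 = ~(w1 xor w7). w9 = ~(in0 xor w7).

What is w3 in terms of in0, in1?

w1 = ~(in0 xor in1)
w2 = ~(w1 /\ in1) = ~((~(in0 xor in1)) /\ in1)
w3 = ~(in1 /\ w2) = ~(in1 /\ (~((~(in0 xor in1)) /\ in1)))

~(in1 /\ (~((~(in0 xor in1)) /\ in1)))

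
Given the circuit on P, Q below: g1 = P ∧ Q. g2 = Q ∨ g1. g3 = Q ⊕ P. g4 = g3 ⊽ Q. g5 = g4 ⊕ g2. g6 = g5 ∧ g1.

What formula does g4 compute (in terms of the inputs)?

g3 = Q ⊕ P
g4 = g3 ⊽ Q = (Q ⊕ P) ⊽ Q

(Q ⊕ P) ⊽ Q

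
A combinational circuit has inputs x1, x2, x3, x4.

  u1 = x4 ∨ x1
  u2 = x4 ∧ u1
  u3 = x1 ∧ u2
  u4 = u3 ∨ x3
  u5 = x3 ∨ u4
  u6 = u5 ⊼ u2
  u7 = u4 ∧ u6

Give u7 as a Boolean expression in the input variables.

((x1 ∧ (x4 ∧ (x4 ∨ x1))) ∨ x3) ∧ ((x3 ∨ ((x1 ∧ (x4 ∧ (x4 ∨ x1))) ∨ x3)) ⊼ (x4 ∧ (x4 ∨ x1)))

u1 = x4 ∨ x1
u2 = x4 ∧ u1 = x4 ∧ (x4 ∨ x1)
u3 = x1 ∧ u2 = x1 ∧ (x4 ∧ (x4 ∨ x1))
u4 = u3 ∨ x3 = (x1 ∧ (x4 ∧ (x4 ∨ x1))) ∨ x3
u5 = x3 ∨ u4 = x3 ∨ ((x1 ∧ (x4 ∧ (x4 ∨ x1))) ∨ x3)
u6 = u5 ⊼ u2 = (x3 ∨ ((x1 ∧ (x4 ∧ (x4 ∨ x1))) ∨ x3)) ⊼ (x4 ∧ (x4 ∨ x1))
u7 = u4 ∧ u6 = ((x1 ∧ (x4 ∧ (x4 ∨ x1))) ∨ x3) ∧ ((x3 ∨ ((x1 ∧ (x4 ∧ (x4 ∨ x1))) ∨ x3)) ⊼ (x4 ∧ (x4 ∨ x1)))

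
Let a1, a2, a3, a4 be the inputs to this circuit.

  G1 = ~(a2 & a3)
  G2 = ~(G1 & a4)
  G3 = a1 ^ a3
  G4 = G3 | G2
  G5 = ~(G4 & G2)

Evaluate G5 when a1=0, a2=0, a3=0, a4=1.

1

G1 = ~(0 & 0) = 1
G2 = ~(1 & 1) = 0
G3 = 0 ^ 0 = 0
G4 = 0 | 0 = 0
G5 = ~(0 & 0) = 1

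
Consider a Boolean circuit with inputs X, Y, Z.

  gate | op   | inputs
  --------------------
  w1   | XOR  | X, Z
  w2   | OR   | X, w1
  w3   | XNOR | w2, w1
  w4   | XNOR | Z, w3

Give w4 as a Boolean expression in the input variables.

w1 = X XOR Z
w2 = X OR w1 = X OR (X XOR Z)
w3 = w2 XNOR w1 = (X OR (X XOR Z)) XNOR (X XOR Z)
w4 = Z XNOR w3 = Z XNOR ((X OR (X XOR Z)) XNOR (X XOR Z))

Z XNOR ((X OR (X XOR Z)) XNOR (X XOR Z))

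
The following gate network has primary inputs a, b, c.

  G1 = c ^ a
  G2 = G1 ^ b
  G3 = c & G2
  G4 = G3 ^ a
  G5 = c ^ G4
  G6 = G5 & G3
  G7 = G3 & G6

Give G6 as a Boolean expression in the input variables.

G1 = c ^ a
G2 = G1 ^ b = (c ^ a) ^ b
G3 = c & G2 = c & ((c ^ a) ^ b)
G4 = G3 ^ a = (c & ((c ^ a) ^ b)) ^ a
G5 = c ^ G4 = c ^ ((c & ((c ^ a) ^ b)) ^ a)
G6 = G5 & G3 = (c ^ ((c & ((c ^ a) ^ b)) ^ a)) & (c & ((c ^ a) ^ b))

(c ^ ((c & ((c ^ a) ^ b)) ^ a)) & (c & ((c ^ a) ^ b))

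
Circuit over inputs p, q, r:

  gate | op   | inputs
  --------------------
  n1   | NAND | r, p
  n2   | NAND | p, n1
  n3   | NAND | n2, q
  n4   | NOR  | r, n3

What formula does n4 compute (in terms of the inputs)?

r NOR ((p NAND (r NAND p)) NAND q)

n1 = r NAND p
n2 = p NAND n1 = p NAND (r NAND p)
n3 = n2 NAND q = (p NAND (r NAND p)) NAND q
n4 = r NOR n3 = r NOR ((p NAND (r NAND p)) NAND q)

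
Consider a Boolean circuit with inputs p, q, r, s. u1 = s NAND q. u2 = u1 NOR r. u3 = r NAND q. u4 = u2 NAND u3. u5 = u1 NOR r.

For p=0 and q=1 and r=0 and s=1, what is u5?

u1 = 1 NAND 1 = 0
u5 = 0 NOR 0 = 1

1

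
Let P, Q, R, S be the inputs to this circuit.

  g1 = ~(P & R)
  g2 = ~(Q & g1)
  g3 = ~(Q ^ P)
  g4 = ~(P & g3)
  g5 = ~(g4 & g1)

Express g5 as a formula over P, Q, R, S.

~((~(P & (~(Q ^ P)))) & (~(P & R)))

g1 = ~(P & R)
g3 = ~(Q ^ P)
g4 = ~(P & g3) = ~(P & (~(Q ^ P)))
g5 = ~(g4 & g1) = ~((~(P & (~(Q ^ P)))) & (~(P & R)))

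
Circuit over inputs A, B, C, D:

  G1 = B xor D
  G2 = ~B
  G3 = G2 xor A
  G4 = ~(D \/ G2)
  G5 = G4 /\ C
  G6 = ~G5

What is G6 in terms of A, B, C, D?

~((~(D \/ ~B)) /\ C)

G2 = ~B
G4 = ~(D \/ G2) = ~(D \/ ~B)
G5 = G4 /\ C = (~(D \/ ~B)) /\ C
G6 = ~G5 = ~((~(D \/ ~B)) /\ C)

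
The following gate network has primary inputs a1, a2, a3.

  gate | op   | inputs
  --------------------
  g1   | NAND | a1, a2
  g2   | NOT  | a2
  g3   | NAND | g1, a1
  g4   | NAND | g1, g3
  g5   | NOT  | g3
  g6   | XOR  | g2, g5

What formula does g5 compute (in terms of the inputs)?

NOT ((a1 NAND a2) NAND a1)

g1 = a1 NAND a2
g3 = g1 NAND a1 = (a1 NAND a2) NAND a1
g5 = NOT g3 = NOT ((a1 NAND a2) NAND a1)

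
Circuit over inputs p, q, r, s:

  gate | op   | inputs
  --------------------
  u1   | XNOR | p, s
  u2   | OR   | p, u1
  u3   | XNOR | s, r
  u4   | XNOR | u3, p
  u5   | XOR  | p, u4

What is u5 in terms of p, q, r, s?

p XOR ((s XNOR r) XNOR p)

u3 = s XNOR r
u4 = u3 XNOR p = (s XNOR r) XNOR p
u5 = p XOR u4 = p XOR ((s XNOR r) XNOR p)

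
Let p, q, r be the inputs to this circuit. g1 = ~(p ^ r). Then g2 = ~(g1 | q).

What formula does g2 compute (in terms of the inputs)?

g1 = ~(p ^ r)
g2 = ~(g1 | q) = ~((~(p ^ r)) | q)

~((~(p ^ r)) | q)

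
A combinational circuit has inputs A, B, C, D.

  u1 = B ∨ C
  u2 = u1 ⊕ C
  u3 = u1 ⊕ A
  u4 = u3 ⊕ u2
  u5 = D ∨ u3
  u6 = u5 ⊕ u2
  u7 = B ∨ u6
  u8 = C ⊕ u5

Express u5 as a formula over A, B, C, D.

u1 = B ∨ C
u3 = u1 ⊕ A = (B ∨ C) ⊕ A
u5 = D ∨ u3 = D ∨ ((B ∨ C) ⊕ A)

D ∨ ((B ∨ C) ⊕ A)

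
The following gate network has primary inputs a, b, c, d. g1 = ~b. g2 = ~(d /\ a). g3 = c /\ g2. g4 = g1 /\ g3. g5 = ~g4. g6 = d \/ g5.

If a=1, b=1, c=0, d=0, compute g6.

g1 = ~1 = 0
g2 = ~(0 /\ 1) = 1
g3 = 0 /\ 1 = 0
g4 = 0 /\ 0 = 0
g5 = ~0 = 1
g6 = 0 \/ 1 = 1

1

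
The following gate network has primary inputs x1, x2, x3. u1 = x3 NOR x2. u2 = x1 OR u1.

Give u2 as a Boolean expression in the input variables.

x1 OR (x3 NOR x2)

u1 = x3 NOR x2
u2 = x1 OR u1 = x1 OR (x3 NOR x2)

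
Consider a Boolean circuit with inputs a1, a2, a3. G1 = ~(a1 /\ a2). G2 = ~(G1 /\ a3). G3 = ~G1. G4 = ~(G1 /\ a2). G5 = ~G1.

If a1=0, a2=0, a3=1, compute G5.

0

G1 = ~(0 /\ 0) = 1
G5 = ~1 = 0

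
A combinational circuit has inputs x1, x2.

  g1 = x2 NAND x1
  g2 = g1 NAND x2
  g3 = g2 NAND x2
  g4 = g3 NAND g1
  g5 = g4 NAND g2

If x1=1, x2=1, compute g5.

0

g1 = 1 NAND 1 = 0
g2 = 0 NAND 1 = 1
g3 = 1 NAND 1 = 0
g4 = 0 NAND 0 = 1
g5 = 1 NAND 1 = 0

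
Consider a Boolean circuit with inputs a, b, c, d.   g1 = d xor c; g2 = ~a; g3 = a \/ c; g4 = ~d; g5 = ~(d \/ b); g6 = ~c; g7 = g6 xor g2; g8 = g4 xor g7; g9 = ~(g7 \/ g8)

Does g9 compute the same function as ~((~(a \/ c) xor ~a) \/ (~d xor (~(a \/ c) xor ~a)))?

g2 = ~a
g4 = ~d
g6 = ~c
g7 = g6 xor g2 = ~c xor ~a
g8 = g4 xor g7 = ~d xor (~c xor ~a)
g9 = ~(g7 \/ g8) = ~((~c xor ~a) \/ (~d xor (~c xor ~a)))
At a=1, b=0, c=0, d=1: circuit gives 0, formula gives 1.

No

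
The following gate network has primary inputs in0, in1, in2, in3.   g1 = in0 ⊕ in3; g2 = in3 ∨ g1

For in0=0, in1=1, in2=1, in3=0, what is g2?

0

g1 = 0 ⊕ 0 = 0
g2 = 0 ∨ 0 = 0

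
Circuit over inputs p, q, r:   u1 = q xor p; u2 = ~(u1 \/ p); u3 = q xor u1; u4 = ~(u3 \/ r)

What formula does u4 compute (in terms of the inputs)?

~((q xor (q xor p)) \/ r)

u1 = q xor p
u3 = q xor u1 = q xor (q xor p)
u4 = ~(u3 \/ r) = ~((q xor (q xor p)) \/ r)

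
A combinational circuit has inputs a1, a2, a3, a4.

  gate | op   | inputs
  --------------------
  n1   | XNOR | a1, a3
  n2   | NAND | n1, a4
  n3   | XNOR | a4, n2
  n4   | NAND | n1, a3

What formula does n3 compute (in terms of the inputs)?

n1 = a1 XNOR a3
n2 = n1 NAND a4 = (a1 XNOR a3) NAND a4
n3 = a4 XNOR n2 = a4 XNOR ((a1 XNOR a3) NAND a4)

a4 XNOR ((a1 XNOR a3) NAND a4)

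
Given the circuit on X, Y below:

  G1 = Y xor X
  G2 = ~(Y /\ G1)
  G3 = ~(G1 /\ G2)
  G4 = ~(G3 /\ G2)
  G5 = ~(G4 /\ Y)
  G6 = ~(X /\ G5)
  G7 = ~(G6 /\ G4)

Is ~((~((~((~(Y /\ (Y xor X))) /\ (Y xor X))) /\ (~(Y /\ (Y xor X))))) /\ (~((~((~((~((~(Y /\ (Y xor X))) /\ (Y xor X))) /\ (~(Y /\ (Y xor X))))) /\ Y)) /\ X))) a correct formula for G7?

Yes

G1 = Y xor X
G2 = ~(Y /\ G1) = ~(Y /\ (Y xor X))
G3 = ~(G1 /\ G2) = ~((Y xor X) /\ (~(Y /\ (Y xor X))))
G4 = ~(G3 /\ G2) = ~((~((Y xor X) /\ (~(Y /\ (Y xor X))))) /\ (~(Y /\ (Y xor X))))
G5 = ~(G4 /\ Y) = ~((~((~((Y xor X) /\ (~(Y /\ (Y xor X))))) /\ (~(Y /\ (Y xor X))))) /\ Y)
G6 = ~(X /\ G5) = ~(X /\ (~((~((~((Y xor X) /\ (~(Y /\ (Y xor X))))) /\ (~(Y /\ (Y xor X))))) /\ Y)))
G7 = ~(G6 /\ G4) = ~((~(X /\ (~((~((~((Y xor X) /\ (~(Y /\ (Y xor X))))) /\ (~(Y /\ (Y xor X))))) /\ Y)))) /\ (~((~((Y xor X) /\ (~(Y /\ (Y xor X))))) /\ (~(Y /\ (Y xor X))))))
At X=0, Y=1: circuit gives 0, formula gives 0.
At X=0, Y=0: circuit gives 1, formula gives 1.
Agrees on all 4 inputs.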